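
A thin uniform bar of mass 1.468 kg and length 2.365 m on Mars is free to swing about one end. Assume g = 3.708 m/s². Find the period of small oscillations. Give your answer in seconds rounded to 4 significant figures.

4.097 s

For a physical pendulum T = 2π√(I/(mgd)), with d = 1.1825 m from pivot to centre of mass.
I_cm = mL²/12 = 1.468 × 2.365²/12 = 0.68424 kg·m²; I = I_cm + md² = 0.68424 + 1.468 × 1.1825² = 2.7370 kg·m².
T = 2π√(2.7370/(1.468 × 3.708 × 1.1825)) = 4.097 s.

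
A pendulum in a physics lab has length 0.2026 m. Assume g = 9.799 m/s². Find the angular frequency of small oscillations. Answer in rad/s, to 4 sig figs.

6.955 rad/s

ω = √(g/L) = √(9.799/0.2026) = 6.955 rad/s.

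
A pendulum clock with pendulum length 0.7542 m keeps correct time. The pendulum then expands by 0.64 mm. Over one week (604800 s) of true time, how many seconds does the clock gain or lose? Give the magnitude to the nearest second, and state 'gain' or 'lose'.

lose 256 s

T ∝ √L, so T'/T = √(0.75484/0.7542) = 1.00042.
In 604800 s of true time the clock registers 604800/1.00042 = 604543.6 s, so it loses 256 s.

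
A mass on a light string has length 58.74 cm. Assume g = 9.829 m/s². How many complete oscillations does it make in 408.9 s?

T = 2π√(L/g) = 2π√(0.5874/9.829) = 1.5360 s.
Number of complete oscillations = ⌊408.9/1.5360⌋ = ⌊266.21⌋ = 266.

266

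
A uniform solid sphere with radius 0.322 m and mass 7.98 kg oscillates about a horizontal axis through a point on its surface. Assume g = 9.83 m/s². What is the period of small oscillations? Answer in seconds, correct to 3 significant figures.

I_cm = (2/5)mr² = 0.3310 kg·m². The pivot is at distance d = 0.322 m from the centre of mass.
By the parallel-axis theorem, I = I_cm + md² = 0.3310 + 0.8274 = 1.158 kg·m².
T = 2π√(I/(mgd)) = 2π√(1.158/(7.98 × 9.83 × 0.322)) = 1.35 s.

1.35 s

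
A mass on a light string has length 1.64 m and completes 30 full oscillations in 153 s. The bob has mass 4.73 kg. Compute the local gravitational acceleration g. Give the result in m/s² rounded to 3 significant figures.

T = 153/30 = 5.100 s.
From T = 2π√(L/g), g = 4π²L/T² = 4π² × 1.64/5.100² = 2.49 m/s².

2.49 m/s²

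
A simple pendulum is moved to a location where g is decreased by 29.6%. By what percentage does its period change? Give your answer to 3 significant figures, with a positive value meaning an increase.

19.2%

T ∝ 1/√g, so T'/T = 1/√(0.7040) = 1.192.
Percentage change in T = (1.192 − 1) × 100% = 19.2%.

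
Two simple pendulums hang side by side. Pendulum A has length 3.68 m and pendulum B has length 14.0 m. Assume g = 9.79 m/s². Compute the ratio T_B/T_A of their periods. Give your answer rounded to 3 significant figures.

T ∝ √L, so T_B/T_A = √(L_B/L_A) = √(14.0/3.68) = 1.95.

1.95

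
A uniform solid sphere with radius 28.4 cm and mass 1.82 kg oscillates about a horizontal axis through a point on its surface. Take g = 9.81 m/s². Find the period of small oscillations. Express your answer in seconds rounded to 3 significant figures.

I_cm = (2/5)mr² = 0.05872 kg·m². The pivot is at distance d = 0.284 m from the centre of mass.
By the parallel-axis theorem, I = I_cm + md² = 0.05872 + 0.1468 = 0.2055 kg·m².
T = 2π√(I/(mgd)) = 2π√(0.2055/(1.82 × 9.81 × 0.284)) = 1.26 s.

1.26 s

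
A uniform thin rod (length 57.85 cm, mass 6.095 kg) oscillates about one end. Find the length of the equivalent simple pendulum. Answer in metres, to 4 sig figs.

0.3857 m

The equivalent simple-pendulum length is L_eq = I/(md), where I is about the pivot and d = 0.28925 m.
I_cm = (1/12)mL² = 0.16998 kg·m², so I = I_cm + md² = 0.16998 + 0.50994 = 0.67992 kg·m².
L_eq = 0.67992/(6.095 × 0.28925) = 0.3857 m.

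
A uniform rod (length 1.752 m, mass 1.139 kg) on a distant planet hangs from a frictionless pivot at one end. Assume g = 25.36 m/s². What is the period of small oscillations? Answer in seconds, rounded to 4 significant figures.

For a physical pendulum T = 2π√(I/(mgd)), with d = 0.87600 m from pivot to centre of mass.
I_cm = mL²/12 = 1.139 × 1.752²/12 = 0.29135 kg·m²; I = I_cm + md² = 0.29135 + 1.139 × 0.87600² = 1.1654 kg·m².
T = 2π√(1.1654/(1.139 × 25.36 × 0.87600)) = 1.348 s.

1.348 s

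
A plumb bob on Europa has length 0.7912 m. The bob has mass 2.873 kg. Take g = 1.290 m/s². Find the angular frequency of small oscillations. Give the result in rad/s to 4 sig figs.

1.277 rad/s

ω = √(g/L) = √(1.290/0.7912) = 1.277 rad/s.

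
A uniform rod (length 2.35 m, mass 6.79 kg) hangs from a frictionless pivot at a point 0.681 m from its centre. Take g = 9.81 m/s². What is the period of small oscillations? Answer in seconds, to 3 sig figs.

2.34 s

For a physical pendulum T = 2π√(I/(mgd)), with d = 0.6810 m from pivot to centre of mass.
I_cm = mL²/12 = 6.79 × 2.35²/12 = 3.125 kg·m²; I = I_cm + md² = 3.125 + 6.79 × 0.6810² = 6.274 kg·m².
T = 2π√(6.274/(6.79 × 9.81 × 0.6810)) = 2.34 s.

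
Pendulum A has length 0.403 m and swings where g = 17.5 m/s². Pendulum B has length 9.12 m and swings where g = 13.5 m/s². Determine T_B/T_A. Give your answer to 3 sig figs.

T = 2π√(L/g), so T_B/T_A = √((L_B/g_B)/(L_A/g_A)) = √((9.12/13.5)/(0.403/17.5)) = 5.42.

5.42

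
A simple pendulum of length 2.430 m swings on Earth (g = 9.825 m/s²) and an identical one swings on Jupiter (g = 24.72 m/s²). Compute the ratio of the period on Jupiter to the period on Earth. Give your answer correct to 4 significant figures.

0.6304

T ∝ 1/√g, so T₂/T₁ = √(g₁/g₂) = √(9.825/24.72) = 0.6304.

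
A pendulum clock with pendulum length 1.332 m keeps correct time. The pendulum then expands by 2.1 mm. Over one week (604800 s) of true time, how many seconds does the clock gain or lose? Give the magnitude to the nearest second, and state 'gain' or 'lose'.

T ∝ √L, so T'/T = √(1.33410/1.332) = 1.00079.
In 604800 s of true time the clock registers 604800/1.00079 = 604323.8 s, so it loses 476 s.

lose 476 s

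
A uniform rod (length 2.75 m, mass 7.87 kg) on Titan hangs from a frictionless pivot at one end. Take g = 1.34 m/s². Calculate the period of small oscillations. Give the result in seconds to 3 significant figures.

For a physical pendulum T = 2π√(I/(mgd)), with d = 1.375 m from pivot to centre of mass.
I_cm = mL²/12 = 7.87 × 2.75²/12 = 4.960 kg·m²; I = I_cm + md² = 4.960 + 7.87 × 1.375² = 19.84 kg·m².
T = 2π√(19.84/(7.87 × 1.34 × 1.375)) = 7.35 s.

7.35 s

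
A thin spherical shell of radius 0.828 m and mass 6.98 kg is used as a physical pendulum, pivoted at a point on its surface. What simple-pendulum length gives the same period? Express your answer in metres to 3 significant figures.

The equivalent simple-pendulum length is L_eq = I/(md), where I is about the pivot and d = 0.8280 m.
I_cm = (2/3)mR² = 3.190 kg·m², so I = I_cm + md² = 3.190 + 4.785 = 7.976 kg·m².
L_eq = 7.976/(6.98 × 0.8280) = 1.38 m.

1.38 m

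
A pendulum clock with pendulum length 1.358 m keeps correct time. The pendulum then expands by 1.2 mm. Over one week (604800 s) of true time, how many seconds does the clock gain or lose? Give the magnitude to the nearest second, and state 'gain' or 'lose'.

lose 267 s

T ∝ √L, so T'/T = √(1.35920/1.358) = 1.00044.
In 604800 s of true time the clock registers 604800/1.00044 = 604533.0 s, so it loses 267 s.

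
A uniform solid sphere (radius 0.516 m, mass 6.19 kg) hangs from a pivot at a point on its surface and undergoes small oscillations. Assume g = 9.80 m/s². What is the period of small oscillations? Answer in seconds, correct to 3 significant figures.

I_cm = (2/5)mr² = 0.6592 kg·m². The pivot is at distance d = 0.516 m from the centre of mass.
By the parallel-axis theorem, I = I_cm + md² = 0.6592 + 1.648 = 2.307 kg·m².
T = 2π√(I/(mgd)) = 2π√(2.307/(6.19 × 9.80 × 0.516)) = 1.71 s.

1.71 s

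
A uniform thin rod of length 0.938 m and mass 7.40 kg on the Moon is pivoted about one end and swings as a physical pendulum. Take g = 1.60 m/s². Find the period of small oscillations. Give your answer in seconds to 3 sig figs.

3.93 s

For a physical pendulum T = 2π√(I/(mgd)), with d = 0.4690 m from pivot to centre of mass.
I_cm = mL²/12 = 7.40 × 0.938²/12 = 0.5426 kg·m²; I = I_cm + md² = 0.5426 + 7.40 × 0.4690² = 2.170 kg·m².
T = 2π√(2.170/(7.40 × 1.60 × 0.4690)) = 3.93 s.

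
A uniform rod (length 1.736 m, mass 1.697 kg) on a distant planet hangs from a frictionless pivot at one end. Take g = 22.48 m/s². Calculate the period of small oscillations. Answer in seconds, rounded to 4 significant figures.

For a physical pendulum T = 2π√(I/(mgd)), with d = 0.86800 m from pivot to centre of mass.
I_cm = mL²/12 = 1.697 × 1.736²/12 = 0.42619 kg·m²; I = I_cm + md² = 0.42619 + 1.697 × 0.86800² = 1.7047 kg·m².
T = 2π√(1.7047/(1.697 × 22.48 × 0.86800)) = 1.426 s.

1.426 s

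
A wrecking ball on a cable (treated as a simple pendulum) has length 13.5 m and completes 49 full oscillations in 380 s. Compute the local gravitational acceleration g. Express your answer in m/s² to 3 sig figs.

8.86 m/s²

T = 380/49 = 7.755 s.
From T = 2π√(L/g), g = 4π²L/T² = 4π² × 13.5/7.755² = 8.86 m/s².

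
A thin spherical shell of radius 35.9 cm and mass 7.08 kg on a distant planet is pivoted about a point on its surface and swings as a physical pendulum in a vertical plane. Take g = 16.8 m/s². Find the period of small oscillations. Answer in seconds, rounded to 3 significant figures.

I_cm = (2/3)mr² = 0.6083 kg·m². The pivot is at distance d = 0.359 m from the centre of mass.
By the parallel-axis theorem, I = I_cm + md² = 0.6083 + 0.9125 = 1.521 kg·m².
T = 2π√(I/(mgd)) = 2π√(1.521/(7.08 × 16.8 × 0.359)) = 1.19 s.

1.19 s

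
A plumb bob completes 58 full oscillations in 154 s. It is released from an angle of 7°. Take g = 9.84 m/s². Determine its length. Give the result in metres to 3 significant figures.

T = 154/58 = 2.655 s.
From T = 2π√(L/g), L = gT²/(4π²) = 9.84 × 2.655²/(4π²) = 1.76 m.

1.76 m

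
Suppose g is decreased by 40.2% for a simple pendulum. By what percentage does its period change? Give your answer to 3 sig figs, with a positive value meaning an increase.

T ∝ 1/√g, so T'/T = 1/√(0.5980) = 1.293.
Percentage change in T = (1.293 − 1) × 100% = 29.3%.

29.3%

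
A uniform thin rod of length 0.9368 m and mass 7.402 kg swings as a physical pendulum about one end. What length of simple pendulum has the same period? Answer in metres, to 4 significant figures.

The equivalent simple-pendulum length is L_eq = I/(md), where I is about the pivot and d = 0.46840 m.
I_cm = (1/12)mL² = 0.54133 kg·m², so I = I_cm + md² = 0.54133 + 1.6240 = 2.1653 kg·m².
L_eq = 2.1653/(7.402 × 0.46840) = 0.6245 m.

0.6245 m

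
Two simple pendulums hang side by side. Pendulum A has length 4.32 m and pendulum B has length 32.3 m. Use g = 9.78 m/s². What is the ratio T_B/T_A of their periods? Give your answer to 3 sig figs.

T ∝ √L, so T_B/T_A = √(L_B/L_A) = √(32.3/4.32) = 2.73.

2.73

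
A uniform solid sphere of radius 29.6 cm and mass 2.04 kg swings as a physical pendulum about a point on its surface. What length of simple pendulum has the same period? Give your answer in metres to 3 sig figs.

The equivalent simple-pendulum length is L_eq = I/(md), where I is about the pivot and d = 0.2960 m.
I_cm = (2/5)mR² = 0.07149 kg·m², so I = I_cm + md² = 0.07149 + 0.1787 = 0.2502 kg·m².
L_eq = 0.2502/(2.04 × 0.2960) = 0.414 m.

0.414 m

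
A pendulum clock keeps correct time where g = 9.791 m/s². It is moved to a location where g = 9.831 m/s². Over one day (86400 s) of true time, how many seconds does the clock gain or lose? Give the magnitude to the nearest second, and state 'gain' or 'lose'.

The clock's period scales as T ∝ 1/√g, so T'/T = √(9.791/9.831) = 0.997964.
In 86400 s of true time the clock registers 86400/0.997964 = 86576.3 s, so it gains 176 s.

gain 176 s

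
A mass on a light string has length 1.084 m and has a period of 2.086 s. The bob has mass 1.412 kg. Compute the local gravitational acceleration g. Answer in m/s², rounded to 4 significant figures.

From T = 2π√(L/g), g = 4π²L/T² = 4π² × 1.084/2.0860² = 9.835 m/s².

9.835 m/s²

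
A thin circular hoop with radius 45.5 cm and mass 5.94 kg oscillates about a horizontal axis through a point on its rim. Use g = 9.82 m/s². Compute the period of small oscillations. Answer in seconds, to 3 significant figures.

1.91 s

I_cm = mr² = 1.230 kg·m². The pivot is at distance d = 0.455 m from the centre of mass.
By the parallel-axis theorem, I = I_cm + md² = 1.230 + 1.230 = 2.459 kg·m².
T = 2π√(I/(mgd)) = 2π√(2.459/(5.94 × 9.82 × 0.455)) = 1.91 s.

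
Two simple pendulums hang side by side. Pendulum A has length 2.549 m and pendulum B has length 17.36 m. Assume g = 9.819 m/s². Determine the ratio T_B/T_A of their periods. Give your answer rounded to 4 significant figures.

2.610

T ∝ √L, so T_B/T_A = √(L_B/L_A) = √(17.36/2.549) = 2.610.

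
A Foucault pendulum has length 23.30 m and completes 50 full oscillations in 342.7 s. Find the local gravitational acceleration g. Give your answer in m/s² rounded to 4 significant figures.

19.58 m/s²

T = 342.7/50 = 6.8540 s.
From T = 2π√(L/g), g = 4π²L/T² = 4π² × 23.30/6.8540² = 19.58 m/s².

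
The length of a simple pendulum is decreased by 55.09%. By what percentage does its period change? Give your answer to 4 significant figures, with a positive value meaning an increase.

T ∝ √L, so T'/T = √(0.44910) = 0.67015.
Percentage change in T = (0.67015 − 1) × 100% = -32.99%.

-32.99%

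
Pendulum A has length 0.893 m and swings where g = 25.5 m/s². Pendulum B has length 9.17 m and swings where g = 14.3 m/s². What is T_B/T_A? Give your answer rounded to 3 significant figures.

4.28

T = 2π√(L/g), so T_B/T_A = √((L_B/g_B)/(L_A/g_A)) = √((9.17/14.3)/(0.893/25.5)) = 4.28.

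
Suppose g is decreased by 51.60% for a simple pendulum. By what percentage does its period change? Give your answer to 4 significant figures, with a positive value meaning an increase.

43.74%

T ∝ 1/√g, so T'/T = 1/√(0.48400) = 1.4374.
Percentage change in T = (1.4374 − 1) × 100% = 43.74%.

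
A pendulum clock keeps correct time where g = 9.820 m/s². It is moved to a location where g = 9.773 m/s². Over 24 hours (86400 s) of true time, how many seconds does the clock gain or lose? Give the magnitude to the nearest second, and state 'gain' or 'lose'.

lose 207 s

The clock's period scales as T ∝ 1/√g, so T'/T = √(9.820/9.773) = 1.00240.
In 86400 s of true time the clock registers 86400/1.00240 = 86193.0 s, so it loses 207 s.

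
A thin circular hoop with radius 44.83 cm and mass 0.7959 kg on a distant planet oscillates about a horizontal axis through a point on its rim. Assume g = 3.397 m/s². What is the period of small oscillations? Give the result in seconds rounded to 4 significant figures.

I_cm = mr² = 0.15995 kg·m². The pivot is at distance d = 0.4483 m from the centre of mass.
By the parallel-axis theorem, I = I_cm + md² = 0.15995 + 0.15995 = 0.31991 kg·m².
T = 2π√(I/(mgd)) = 2π√(0.31991/(0.7959 × 3.397 × 0.4483)) = 3.228 s.

3.228 s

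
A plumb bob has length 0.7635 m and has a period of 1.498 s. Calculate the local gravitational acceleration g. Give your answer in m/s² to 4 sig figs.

From T = 2π√(L/g), g = 4π²L/T² = 4π² × 0.7635/1.4980² = 13.43 m/s².

13.43 m/s²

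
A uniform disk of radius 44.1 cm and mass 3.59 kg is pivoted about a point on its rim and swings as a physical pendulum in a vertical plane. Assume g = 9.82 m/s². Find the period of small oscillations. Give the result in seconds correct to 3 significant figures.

1.63 s

I_cm = ½mr² = 0.3491 kg·m². The pivot is at distance d = 0.441 m from the centre of mass.
By the parallel-axis theorem, I = I_cm + md² = 0.3491 + 0.6982 = 1.047 kg·m².
T = 2π√(I/(mgd)) = 2π√(1.047/(3.59 × 9.82 × 0.441)) = 1.63 s.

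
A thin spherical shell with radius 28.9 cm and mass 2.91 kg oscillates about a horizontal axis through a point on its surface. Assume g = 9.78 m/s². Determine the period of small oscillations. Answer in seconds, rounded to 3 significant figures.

I_cm = (2/3)mr² = 0.1620 kg·m². The pivot is at distance d = 0.289 m from the centre of mass.
By the parallel-axis theorem, I = I_cm + md² = 0.1620 + 0.2430 = 0.4051 kg·m².
T = 2π√(I/(mgd)) = 2π√(0.4051/(2.91 × 9.78 × 0.289)) = 1.39 s.

1.39 s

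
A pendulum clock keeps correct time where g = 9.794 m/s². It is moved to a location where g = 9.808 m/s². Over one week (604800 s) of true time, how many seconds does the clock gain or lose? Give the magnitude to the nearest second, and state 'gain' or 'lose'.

The clock's period scales as T ∝ 1/√g, so T'/T = √(9.794/9.808) = 0.999286.
In 604800 s of true time the clock registers 604800/0.999286 = 605232.1 s, so it gains 432 s.

gain 432 s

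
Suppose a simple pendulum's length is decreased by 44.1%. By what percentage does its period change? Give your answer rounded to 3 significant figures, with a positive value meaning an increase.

T ∝ √L, so T'/T = √(0.5590) = 0.7477.
Percentage change in T = (0.7477 − 1) × 100% = -25.2%.

-25.2%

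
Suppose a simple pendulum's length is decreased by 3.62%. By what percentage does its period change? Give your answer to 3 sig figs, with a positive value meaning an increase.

-1.83%

T ∝ √L, so T'/T = √(0.9638) = 0.9817.
Percentage change in T = (0.9817 − 1) × 100% = -1.83%.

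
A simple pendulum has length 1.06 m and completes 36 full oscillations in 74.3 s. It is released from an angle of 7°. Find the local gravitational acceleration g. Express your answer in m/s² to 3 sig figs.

T = 74.3/36 = 2.064 s.
From T = 2π√(L/g), g = 4π²L/T² = 4π² × 1.06/2.064² = 9.82 m/s².

9.82 m/s²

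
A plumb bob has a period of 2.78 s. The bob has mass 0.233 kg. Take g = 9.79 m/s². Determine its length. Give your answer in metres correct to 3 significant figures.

1.92 m

From T = 2π√(L/g), L = gT²/(4π²) = 9.79 × 2.780²/(4π²) = 1.92 m.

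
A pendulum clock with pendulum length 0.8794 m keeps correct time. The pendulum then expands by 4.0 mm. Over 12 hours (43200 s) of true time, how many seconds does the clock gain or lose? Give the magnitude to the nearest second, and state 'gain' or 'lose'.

lose 98 s

T ∝ √L, so T'/T = √(0.88340/0.8794) = 1.00227.
In 43200 s of true time the clock registers 43200/1.00227 = 43102.1 s, so it loses 98 s.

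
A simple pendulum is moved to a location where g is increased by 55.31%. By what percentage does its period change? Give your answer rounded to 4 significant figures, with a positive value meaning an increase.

-19.76%

T ∝ 1/√g, so T'/T = 1/√(1.5531) = 0.80242.
Percentage change in T = (0.80242 − 1) × 100% = -19.76%.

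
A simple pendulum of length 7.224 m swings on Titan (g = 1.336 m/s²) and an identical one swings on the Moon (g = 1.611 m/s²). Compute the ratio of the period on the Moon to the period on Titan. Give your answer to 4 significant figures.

0.9107

T ∝ 1/√g, so T₂/T₁ = √(g₁/g₂) = √(1.336/1.611) = 0.9107.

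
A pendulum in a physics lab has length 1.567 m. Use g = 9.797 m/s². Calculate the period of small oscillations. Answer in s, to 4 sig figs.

T = 2π√(L/g) = 2π√(1.567/9.797) = 2π × 0.39993 = 2.513 s.

2.513 s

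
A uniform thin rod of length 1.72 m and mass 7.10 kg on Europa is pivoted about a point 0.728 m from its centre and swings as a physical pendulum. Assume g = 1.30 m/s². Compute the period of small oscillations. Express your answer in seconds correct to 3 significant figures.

5.69 s

For a physical pendulum T = 2π√(I/(mgd)), with d = 0.7280 m from pivot to centre of mass.
I_cm = mL²/12 = 7.10 × 1.72²/12 = 1.750 kg·m²; I = I_cm + md² = 1.750 + 7.10 × 0.7280² = 5.513 kg·m².
T = 2π√(5.513/(7.10 × 1.30 × 0.7280)) = 5.69 s.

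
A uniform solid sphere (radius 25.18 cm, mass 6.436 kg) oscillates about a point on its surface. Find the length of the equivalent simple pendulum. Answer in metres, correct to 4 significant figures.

0.3525 m

The equivalent simple-pendulum length is L_eq = I/(md), where I is about the pivot and d = 0.25180 m.
I_cm = (2/5)mR² = 0.16323 kg·m², so I = I_cm + md² = 0.16323 + 0.40806 = 0.57129 kg·m².
L_eq = 0.57129/(6.436 × 0.25180) = 0.3525 m.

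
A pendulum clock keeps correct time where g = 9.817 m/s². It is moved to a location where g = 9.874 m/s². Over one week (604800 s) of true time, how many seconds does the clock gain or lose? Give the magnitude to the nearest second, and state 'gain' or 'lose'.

gain 1753 s

The clock's period scales as T ∝ 1/√g, so T'/T = √(9.817/9.874) = 0.997109.
In 604800 s of true time the clock registers 604800/0.997109 = 606553.3 s, so it gains 1753 s.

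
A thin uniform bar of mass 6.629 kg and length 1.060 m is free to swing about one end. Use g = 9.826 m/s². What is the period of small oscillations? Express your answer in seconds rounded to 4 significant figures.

1.685 s

For a physical pendulum T = 2π√(I/(mgd)), with d = 0.53000 m from pivot to centre of mass.
I_cm = mL²/12 = 6.629 × 1.060²/12 = 0.62070 kg·m²; I = I_cm + md² = 0.62070 + 6.629 × 0.53000² = 2.4828 kg·m².
T = 2π√(2.4828/(6.629 × 9.826 × 0.53000)) = 1.685 s.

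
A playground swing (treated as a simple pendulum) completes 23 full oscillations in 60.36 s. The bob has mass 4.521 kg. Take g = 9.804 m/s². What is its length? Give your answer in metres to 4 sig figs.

1.710 m

T = 60.36/23 = 2.6243 s.
From T = 2π√(L/g), L = gT²/(4π²) = 9.804 × 2.6243²/(4π²) = 1.710 m.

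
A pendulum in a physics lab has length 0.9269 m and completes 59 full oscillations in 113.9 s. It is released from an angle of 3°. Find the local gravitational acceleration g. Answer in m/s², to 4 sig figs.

T = 113.9/59 = 1.9305 s.
From T = 2π√(L/g), g = 4π²L/T² = 4π² × 0.9269/1.9305² = 9.819 m/s².

9.819 m/s²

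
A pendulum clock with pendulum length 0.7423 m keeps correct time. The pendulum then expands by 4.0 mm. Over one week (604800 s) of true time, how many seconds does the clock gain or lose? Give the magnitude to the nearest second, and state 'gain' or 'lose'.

T ∝ √L, so T'/T = √(0.74630/0.7423) = 1.00269.
In 604800 s of true time the clock registers 604800/1.00269 = 603177.0 s, so it loses 1623 s.

lose 1623 s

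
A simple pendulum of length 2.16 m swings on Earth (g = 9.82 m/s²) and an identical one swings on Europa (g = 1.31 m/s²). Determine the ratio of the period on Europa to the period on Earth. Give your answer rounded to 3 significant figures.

2.74

T ∝ 1/√g, so T₂/T₁ = √(g₁/g₂) = √(9.82/1.31) = 2.74.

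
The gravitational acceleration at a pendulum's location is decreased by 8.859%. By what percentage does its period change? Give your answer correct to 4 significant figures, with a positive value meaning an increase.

4.747%

T ∝ 1/√g, so T'/T = 1/√(0.91141) = 1.0475.
Percentage change in T = (1.0475 − 1) × 100% = 4.747%.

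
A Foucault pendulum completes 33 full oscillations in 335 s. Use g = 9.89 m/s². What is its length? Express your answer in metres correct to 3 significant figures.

25.8 m

T = 335/33 = 10.15 s.
From T = 2π√(L/g), L = gT²/(4π²) = 9.89 × 10.15²/(4π²) = 25.8 m.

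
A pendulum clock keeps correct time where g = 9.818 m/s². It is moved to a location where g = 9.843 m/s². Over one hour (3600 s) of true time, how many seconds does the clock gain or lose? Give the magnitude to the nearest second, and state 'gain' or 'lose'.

The clock's period scales as T ∝ 1/√g, so T'/T = √(9.818/9.843) = 0.998729.
In 3600 s of true time the clock registers 3600/0.998729 = 3604.6 s, so it gains 5 s.

gain 5 s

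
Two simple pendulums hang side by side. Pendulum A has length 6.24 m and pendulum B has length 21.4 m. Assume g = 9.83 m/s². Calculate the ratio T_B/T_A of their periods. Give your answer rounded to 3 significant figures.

T ∝ √L, so T_B/T_A = √(L_B/L_A) = √(21.4/6.24) = 1.85.

1.85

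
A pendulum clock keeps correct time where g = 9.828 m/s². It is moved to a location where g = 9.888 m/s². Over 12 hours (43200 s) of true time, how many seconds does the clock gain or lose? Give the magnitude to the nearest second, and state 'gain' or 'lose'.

The clock's period scales as T ∝ 1/√g, so T'/T = √(9.828/9.888) = 0.996961.
In 43200 s of true time the clock registers 43200/0.996961 = 43331.7 s, so it gains 132 s.

gain 132 s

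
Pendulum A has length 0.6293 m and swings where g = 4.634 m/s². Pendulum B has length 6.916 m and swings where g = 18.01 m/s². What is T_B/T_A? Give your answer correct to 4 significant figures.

T = 2π√(L/g), so T_B/T_A = √((L_B/g_B)/(L_A/g_A)) = √((6.916/18.01)/(0.6293/4.634)) = 1.682.

1.682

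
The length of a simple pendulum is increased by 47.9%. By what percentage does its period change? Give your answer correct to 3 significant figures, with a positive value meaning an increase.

T ∝ √L, so T'/T = √(1.479) = 1.216.
Percentage change in T = (1.216 − 1) × 100% = 21.6%.

21.6%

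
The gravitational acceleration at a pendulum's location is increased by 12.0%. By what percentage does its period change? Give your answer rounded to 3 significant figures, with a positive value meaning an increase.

T ∝ 1/√g, so T'/T = 1/√(1.120) = 0.9449.
Percentage change in T = (0.9449 − 1) × 100% = -5.51%.

-5.51%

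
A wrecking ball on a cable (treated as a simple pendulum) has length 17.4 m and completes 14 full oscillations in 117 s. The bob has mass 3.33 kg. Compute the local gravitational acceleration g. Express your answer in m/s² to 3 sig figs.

9.84 m/s²

T = 117/14 = 8.357 s.
From T = 2π√(L/g), g = 4π²L/T² = 4π² × 17.4/8.357² = 9.84 m/s².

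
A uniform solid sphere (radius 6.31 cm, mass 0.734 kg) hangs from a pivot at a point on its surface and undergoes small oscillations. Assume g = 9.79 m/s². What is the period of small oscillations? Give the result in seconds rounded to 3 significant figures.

I_cm = (2/5)mr² = 0.001169 kg·m². The pivot is at distance d = 0.0631 m from the centre of mass.
By the parallel-axis theorem, I = I_cm + md² = 0.001169 + 0.002923 = 0.004092 kg·m².
T = 2π√(I/(mgd)) = 2π√(0.004092/(0.734 × 9.79 × 0.0631)) = 0.597 s.

0.597 s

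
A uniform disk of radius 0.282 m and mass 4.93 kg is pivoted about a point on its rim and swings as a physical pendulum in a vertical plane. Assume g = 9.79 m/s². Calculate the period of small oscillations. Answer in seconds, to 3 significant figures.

1.31 s

I_cm = ½mr² = 0.1960 kg·m². The pivot is at distance d = 0.282 m from the centre of mass.
By the parallel-axis theorem, I = I_cm + md² = 0.1960 + 0.3921 = 0.5881 kg·m².
T = 2π√(I/(mgd)) = 2π√(0.5881/(4.93 × 9.79 × 0.282)) = 1.31 s.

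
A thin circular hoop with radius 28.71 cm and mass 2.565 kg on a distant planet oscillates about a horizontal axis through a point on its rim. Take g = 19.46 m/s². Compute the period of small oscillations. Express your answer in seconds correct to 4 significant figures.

1.079 s

I_cm = mr² = 0.21142 kg·m². The pivot is at distance d = 0.2871 m from the centre of mass.
By the parallel-axis theorem, I = I_cm + md² = 0.21142 + 0.21142 = 0.42285 kg·m².
T = 2π√(I/(mgd)) = 2π√(0.42285/(2.565 × 19.46 × 0.2871)) = 1.079 s.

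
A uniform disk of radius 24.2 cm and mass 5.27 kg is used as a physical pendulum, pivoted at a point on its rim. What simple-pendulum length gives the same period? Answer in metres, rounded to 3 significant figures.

0.363 m

The equivalent simple-pendulum length is L_eq = I/(md), where I is about the pivot and d = 0.2420 m.
I_cm = ½mR² = 0.1543 kg·m², so I = I_cm + md² = 0.1543 + 0.3086 = 0.4629 kg·m².
L_eq = 0.4629/(5.27 × 0.2420) = 0.363 m.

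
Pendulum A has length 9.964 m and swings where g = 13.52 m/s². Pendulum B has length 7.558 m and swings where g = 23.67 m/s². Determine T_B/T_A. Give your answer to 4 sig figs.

T = 2π√(L/g), so T_B/T_A = √((L_B/g_B)/(L_A/g_A)) = √((7.558/23.67)/(9.964/13.52)) = 0.6582.

0.6582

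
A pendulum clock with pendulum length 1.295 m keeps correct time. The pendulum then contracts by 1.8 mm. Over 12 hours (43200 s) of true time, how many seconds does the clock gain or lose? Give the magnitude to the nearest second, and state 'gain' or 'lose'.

T ∝ √L, so T'/T = √(1.29320/1.295) = 0.999305.
In 43200 s of true time the clock registers 43200/0.999305 = 43230.1 s, so it gains 30 s.

gain 30 s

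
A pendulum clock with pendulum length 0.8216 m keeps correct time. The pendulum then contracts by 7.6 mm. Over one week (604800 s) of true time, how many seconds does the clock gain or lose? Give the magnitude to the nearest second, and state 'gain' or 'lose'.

T ∝ √L, so T'/T = √(0.81400/0.8216) = 0.995364.
In 604800 s of true time the clock registers 604800/0.995364 = 607616.8 s, so it gains 2817 s.

gain 2817 s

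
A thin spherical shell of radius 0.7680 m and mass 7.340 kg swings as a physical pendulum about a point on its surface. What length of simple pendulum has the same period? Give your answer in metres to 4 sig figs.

The equivalent simple-pendulum length is L_eq = I/(md), where I is about the pivot and d = 0.76800 m.
I_cm = (2/3)mR² = 2.8862 kg·m², so I = I_cm + md² = 2.8862 + 4.3293 = 7.2155 kg·m².
L_eq = 7.2155/(7.340 × 0.76800) = 1.280 m.

1.280 m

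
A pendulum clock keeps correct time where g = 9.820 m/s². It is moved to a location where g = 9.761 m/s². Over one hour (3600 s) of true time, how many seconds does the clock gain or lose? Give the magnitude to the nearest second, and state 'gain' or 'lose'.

lose 11 s

The clock's period scales as T ∝ 1/√g, so T'/T = √(9.820/9.761) = 1.00302.
In 3600 s of true time the clock registers 3600/1.00302 = 3589.2 s, so it loses 11 s.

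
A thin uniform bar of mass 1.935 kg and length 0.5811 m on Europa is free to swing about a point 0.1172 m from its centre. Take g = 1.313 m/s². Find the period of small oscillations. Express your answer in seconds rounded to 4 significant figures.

For a physical pendulum T = 2π√(I/(mgd)), with d = 0.11720 m from pivot to centre of mass.
I_cm = mL²/12 = 1.935 × 0.5811²/12 = 0.054450 kg·m²; I = I_cm + md² = 0.054450 + 1.935 × 0.11720² = 0.081029 kg·m².
T = 2π√(0.081029/(1.935 × 1.313 × 0.11720)) = 3.278 s.

3.278 s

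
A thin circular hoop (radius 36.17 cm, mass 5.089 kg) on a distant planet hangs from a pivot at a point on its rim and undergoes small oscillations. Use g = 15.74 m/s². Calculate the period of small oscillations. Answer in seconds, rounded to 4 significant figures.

1.347 s

I_cm = mr² = 0.66578 kg·m². The pivot is at distance d = 0.3617 m from the centre of mass.
By the parallel-axis theorem, I = I_cm + md² = 0.66578 + 0.66578 = 1.3316 kg·m².
T = 2π√(I/(mgd)) = 2π√(1.3316/(5.089 × 15.74 × 0.3617)) = 1.347 s.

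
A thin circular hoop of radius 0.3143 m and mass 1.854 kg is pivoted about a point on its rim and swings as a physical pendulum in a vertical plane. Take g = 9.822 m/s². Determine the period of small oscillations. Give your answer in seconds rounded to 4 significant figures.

1.590 s

I_cm = mr² = 0.18315 kg·m². The pivot is at distance d = 0.3143 m from the centre of mass.
By the parallel-axis theorem, I = I_cm + md² = 0.18315 + 0.18315 = 0.36629 kg·m².
T = 2π√(I/(mgd)) = 2π√(0.36629/(1.854 × 9.822 × 0.3143)) = 1.590 s.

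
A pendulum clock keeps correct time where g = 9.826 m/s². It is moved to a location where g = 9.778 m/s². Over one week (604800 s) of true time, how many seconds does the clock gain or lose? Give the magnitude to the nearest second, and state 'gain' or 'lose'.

lose 1479 s

The clock's period scales as T ∝ 1/√g, so T'/T = √(9.826/9.778) = 1.00245.
In 604800 s of true time the clock registers 604800/1.00245 = 603321.0 s, so it loses 1479 s.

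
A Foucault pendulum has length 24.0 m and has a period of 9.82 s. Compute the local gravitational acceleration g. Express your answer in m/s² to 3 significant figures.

9.83 m/s²

From T = 2π√(L/g), g = 4π²L/T² = 4π² × 24.0/9.820² = 9.83 m/s².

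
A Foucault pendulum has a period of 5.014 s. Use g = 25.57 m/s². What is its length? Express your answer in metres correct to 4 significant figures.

From T = 2π√(L/g), L = gT²/(4π²) = 25.57 × 5.0140²/(4π²) = 16.28 m.

16.28 m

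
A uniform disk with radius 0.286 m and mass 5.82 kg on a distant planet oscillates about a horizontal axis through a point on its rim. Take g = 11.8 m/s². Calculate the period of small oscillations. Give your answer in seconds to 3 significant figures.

1.20 s

I_cm = ½mr² = 0.2380 kg·m². The pivot is at distance d = 0.286 m from the centre of mass.
By the parallel-axis theorem, I = I_cm + md² = 0.2380 + 0.4761 = 0.7141 kg·m².
T = 2π√(I/(mgd)) = 2π√(0.7141/(5.82 × 11.8 × 0.286)) = 1.20 s.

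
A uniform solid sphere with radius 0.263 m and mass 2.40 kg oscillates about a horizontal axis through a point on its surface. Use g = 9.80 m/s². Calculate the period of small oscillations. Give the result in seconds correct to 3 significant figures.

1.22 s

I_cm = (2/5)mr² = 0.06640 kg·m². The pivot is at distance d = 0.263 m from the centre of mass.
By the parallel-axis theorem, I = I_cm + md² = 0.06640 + 0.1660 = 0.2324 kg·m².
T = 2π√(I/(mgd)) = 2π√(0.2324/(2.40 × 9.80 × 0.263)) = 1.22 s.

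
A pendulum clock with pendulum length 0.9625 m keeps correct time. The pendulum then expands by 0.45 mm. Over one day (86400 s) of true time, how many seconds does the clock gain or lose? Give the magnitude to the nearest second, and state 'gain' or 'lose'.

lose 20 s

T ∝ √L, so T'/T = √(0.96295/0.9625) = 1.00023.
In 86400 s of true time the clock registers 86400/1.00023 = 86379.8 s, so it loses 20 s.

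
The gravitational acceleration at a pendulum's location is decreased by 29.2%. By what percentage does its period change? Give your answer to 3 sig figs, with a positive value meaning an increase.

18.8%

T ∝ 1/√g, so T'/T = 1/√(0.7080) = 1.188.
Percentage change in T = (1.188 − 1) × 100% = 18.8%.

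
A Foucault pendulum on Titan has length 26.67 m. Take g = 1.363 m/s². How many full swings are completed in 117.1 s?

4

T = 2π√(L/g) = 2π√(26.67/1.363) = 27.794 s.
Number of complete oscillations = ⌊117.1/27.794⌋ = ⌊4.2132⌋ = 4.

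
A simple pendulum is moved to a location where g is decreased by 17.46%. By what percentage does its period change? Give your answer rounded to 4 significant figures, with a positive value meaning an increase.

T ∝ 1/√g, so T'/T = 1/√(0.82540) = 1.1007.
Percentage change in T = (1.1007 − 1) × 100% = 10.07%.

10.07%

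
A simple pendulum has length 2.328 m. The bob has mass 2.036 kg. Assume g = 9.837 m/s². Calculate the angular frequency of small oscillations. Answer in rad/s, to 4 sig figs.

ω = √(g/L) = √(9.837/2.328) = 2.056 rad/s.

2.056 rad/s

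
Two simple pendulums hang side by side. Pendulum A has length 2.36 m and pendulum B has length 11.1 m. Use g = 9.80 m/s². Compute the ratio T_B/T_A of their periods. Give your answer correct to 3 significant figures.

T ∝ √L, so T_B/T_A = √(L_B/L_A) = √(11.1/2.36) = 2.17.

2.17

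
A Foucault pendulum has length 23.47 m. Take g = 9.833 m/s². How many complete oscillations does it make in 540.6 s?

55

T = 2π√(L/g) = 2π√(23.47/9.833) = 9.7072 s.
Number of complete oscillations = ⌊540.6/9.7072⌋ = ⌊55.691⌋ = 55.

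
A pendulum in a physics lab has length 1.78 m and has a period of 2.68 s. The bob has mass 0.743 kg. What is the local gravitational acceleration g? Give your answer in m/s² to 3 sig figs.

From T = 2π√(L/g), g = 4π²L/T² = 4π² × 1.78/2.680² = 9.78 m/s².

9.78 m/s²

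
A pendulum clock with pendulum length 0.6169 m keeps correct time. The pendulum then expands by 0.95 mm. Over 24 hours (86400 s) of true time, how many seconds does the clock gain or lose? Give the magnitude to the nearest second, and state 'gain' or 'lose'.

T ∝ √L, so T'/T = √(0.61785/0.6169) = 1.00077.
In 86400 s of true time the clock registers 86400/1.00077 = 86333.6 s, so it loses 66 s.

lose 66 s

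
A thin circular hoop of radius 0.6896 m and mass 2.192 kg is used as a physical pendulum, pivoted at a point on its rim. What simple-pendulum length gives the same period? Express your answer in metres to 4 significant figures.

The equivalent simple-pendulum length is L_eq = I/(md), where I is about the pivot and d = 0.68960 m.
I_cm = mR² = 1.0424 kg·m², so I = I_cm + md² = 1.0424 + 1.0424 = 2.0848 kg·m².
L_eq = 2.0848/(2.192 × 0.68960) = 1.379 m.

1.379 m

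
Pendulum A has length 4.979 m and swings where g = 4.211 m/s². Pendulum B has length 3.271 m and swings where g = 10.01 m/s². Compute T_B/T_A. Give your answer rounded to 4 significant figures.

T = 2π√(L/g), so T_B/T_A = √((L_B/g_B)/(L_A/g_A)) = √((3.271/10.01)/(4.979/4.211)) = 0.5257.

0.5257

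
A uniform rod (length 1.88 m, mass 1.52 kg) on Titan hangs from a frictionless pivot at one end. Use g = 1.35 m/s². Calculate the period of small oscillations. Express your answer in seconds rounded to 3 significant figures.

For a physical pendulum T = 2π√(I/(mgd)), with d = 0.9400 m from pivot to centre of mass.
I_cm = mL²/12 = 1.52 × 1.88²/12 = 0.4477 kg·m²; I = I_cm + md² = 0.4477 + 1.52 × 0.9400² = 1.791 kg·m².
T = 2π√(1.791/(1.52 × 1.35 × 0.9400)) = 6.05 s.

6.05 s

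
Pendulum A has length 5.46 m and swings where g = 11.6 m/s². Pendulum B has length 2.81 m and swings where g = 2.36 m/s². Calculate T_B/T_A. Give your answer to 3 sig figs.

1.59

T = 2π√(L/g), so T_B/T_A = √((L_B/g_B)/(L_A/g_A)) = √((2.81/2.36)/(5.46/11.6)) = 1.59.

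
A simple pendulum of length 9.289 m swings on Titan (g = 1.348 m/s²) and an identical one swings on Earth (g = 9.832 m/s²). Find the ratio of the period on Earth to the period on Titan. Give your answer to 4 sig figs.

0.3703

T ∝ 1/√g, so T₂/T₁ = √(g₁/g₂) = √(1.348/9.832) = 0.3703.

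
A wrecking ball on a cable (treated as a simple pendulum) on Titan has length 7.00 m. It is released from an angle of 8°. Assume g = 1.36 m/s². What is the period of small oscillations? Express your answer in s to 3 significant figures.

T = 2π√(L/g) = 2π√(7.00/1.36) = 2π × 2.269 = 14.3 s.

14.3 s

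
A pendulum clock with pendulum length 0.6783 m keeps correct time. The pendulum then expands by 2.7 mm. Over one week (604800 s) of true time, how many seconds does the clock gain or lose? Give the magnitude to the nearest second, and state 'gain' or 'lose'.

lose 1200 s

T ∝ √L, so T'/T = √(0.68100/0.6783) = 1.00199.
In 604800 s of true time the clock registers 604800/1.00199 = 603599.9 s, so it loses 1200 s.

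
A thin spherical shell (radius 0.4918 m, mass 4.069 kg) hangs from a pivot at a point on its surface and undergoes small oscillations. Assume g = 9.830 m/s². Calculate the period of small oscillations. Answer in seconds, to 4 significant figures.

1.814 s

I_cm = (2/3)mr² = 0.65611 kg·m². The pivot is at distance d = 0.4918 m from the centre of mass.
By the parallel-axis theorem, I = I_cm + md² = 0.65611 + 0.98416 = 1.6403 kg·m².
T = 2π√(I/(mgd)) = 2π√(1.6403/(4.069 × 9.830 × 0.4918)) = 1.814 s.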